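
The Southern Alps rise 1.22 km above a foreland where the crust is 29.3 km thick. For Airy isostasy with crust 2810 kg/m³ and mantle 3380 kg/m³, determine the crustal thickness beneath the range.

Root depth r = h ρ_c / (ρ_m − ρ_c) = 1.22 km × 2810 / 570 = 6.014 km.
Total thickness = T + h + r = 29.3 km + 1.22 km + 6.014 km = 36.5 km.

36.5 km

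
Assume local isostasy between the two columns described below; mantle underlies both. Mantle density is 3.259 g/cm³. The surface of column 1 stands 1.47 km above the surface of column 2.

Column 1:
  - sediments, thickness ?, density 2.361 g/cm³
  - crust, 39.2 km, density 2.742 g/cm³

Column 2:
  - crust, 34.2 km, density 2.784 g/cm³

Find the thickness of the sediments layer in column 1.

Take the compensation level at the base of the deeper column (depth z_c below the surface of column 1) and equate Σ ρ_i t_i down to z_c; mantle fills any gap and the z_c terms cancel.
Column 1: x×2.361 + 39.2×2.742 + (z_c − 39.2 − x)×3.259
Column 2: 1.47×0 + 34.2×2.784 + (z_c − 1.47 − 34.2)×3.259
The z_c×3.259 term appears on both sides and cancels. Collect the known terms of each column as K = Σ(ρt)_known − 3.259 × (depth of known layers): K_1 = 107.4864 − 3.259×39.2 = −20.2664; K_2 = 95.2128 − 3.259×(1.47 + 34.2) = −21.03573.
Balance: K_1 − x×(3.259 − 2.361) = K_2, so x = (K_1 − K_2)/(3.259 − 2.361) = 0.76933/0.898 = 0.857 km.

0.857 km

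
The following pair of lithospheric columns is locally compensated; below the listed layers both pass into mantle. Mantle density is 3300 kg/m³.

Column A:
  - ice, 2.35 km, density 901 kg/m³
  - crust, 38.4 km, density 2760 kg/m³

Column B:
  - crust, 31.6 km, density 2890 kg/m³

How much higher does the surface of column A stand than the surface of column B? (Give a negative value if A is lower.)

4.07 km

For any compensation level in the mantle, the mantle terms cancel and isostasy reduces to e = (Σt_A − Σt_B) − (Σ(ρt)_A − Σ(ρt)_B) / ρ_m.
Σt_A = 40.75 km; Σt_B = 31.6 km; Σ(ρt)_A = 108101.35; Σ(ρt)_B = 91324 (in km·kg/m³).
e = (40.75 − 31.6) − (108101.35 − 91324) / 3300 = 4.07 km.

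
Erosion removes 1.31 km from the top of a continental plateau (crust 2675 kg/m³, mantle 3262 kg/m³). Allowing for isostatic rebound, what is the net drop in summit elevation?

0.236 km

Rebound u = e ρ_c/ρ_m = 1.31 km × 2675/3262 = 1.074 km.
Net surface drop = e − u = 1.31 km − 1.074 km = e (ρ_m − ρ_c)/ρ_m = 0.236 km.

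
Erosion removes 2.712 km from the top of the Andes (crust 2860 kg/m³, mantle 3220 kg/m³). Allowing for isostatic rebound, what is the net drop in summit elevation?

0.303 km

Rebound u = e ρ_c/ρ_m = 2.712 km × 2860/3220 = 2.409 km.
Net surface drop = e − u = 2.712 km − 2.409 km = e (ρ_m − ρ_c)/ρ_m = 0.303 km.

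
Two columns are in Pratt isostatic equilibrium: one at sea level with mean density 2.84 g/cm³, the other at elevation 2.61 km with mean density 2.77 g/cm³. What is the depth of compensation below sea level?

103 km

ρ_ref D = ρ (D + h) → D (ρ_ref − ρ) = ρ h.
D = ρ h/(ρ_ref − ρ) = 2.77 × 2.61 km/(2.84 − 2.77) = 103 km.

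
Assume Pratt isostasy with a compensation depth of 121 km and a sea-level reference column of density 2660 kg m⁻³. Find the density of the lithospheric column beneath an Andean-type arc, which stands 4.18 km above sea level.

2570 kg m⁻³

Pratt balance: ρ_ref D = ρ (D + h).
ρ = ρ_ref D/(D + h) = 2660 × 121 km/(121 km + 4.18 km) = 2570 kg m⁻³.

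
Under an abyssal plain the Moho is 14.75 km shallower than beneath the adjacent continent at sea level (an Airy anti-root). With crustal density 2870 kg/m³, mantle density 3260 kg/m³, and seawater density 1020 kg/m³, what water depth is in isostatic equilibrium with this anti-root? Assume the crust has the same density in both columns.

Replacing a thickness d of crust by seawater at the top must be balanced by replacing crust with mantle at the base: d (ρ_c − ρ_w) = a (ρ_m − ρ_c).
d = a (ρ_m − ρ_c)/(ρ_c − ρ_w) = 14.75 km × 390/1850 = 3.11 km.

3.11 km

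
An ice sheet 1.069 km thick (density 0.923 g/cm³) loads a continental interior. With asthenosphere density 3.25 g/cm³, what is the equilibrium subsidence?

For local isostatic compensation: the ice load ρ_ice t is balanced by mantle displaced below, ρ_m s.
s = t ρ_ice / ρ_m = 1.069 km × 0.923/3.25 = 0.304 km.

0.304 km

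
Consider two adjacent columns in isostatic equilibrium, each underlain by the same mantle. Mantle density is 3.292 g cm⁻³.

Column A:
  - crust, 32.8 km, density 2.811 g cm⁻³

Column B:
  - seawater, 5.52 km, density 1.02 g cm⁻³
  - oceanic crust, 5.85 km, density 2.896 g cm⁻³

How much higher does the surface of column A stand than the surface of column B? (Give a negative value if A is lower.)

0.279 km

For any compensation level in the mantle, the mantle terms cancel and isostasy reduces to e = (Σt_A − Σt_B) − (Σ(ρt)_A − Σ(ρt)_B) / ρ_m.
Σt_A = 32.8 km; Σt_B = 11.37 km; Σ(ρt)_A = 92.2008; Σ(ρt)_B = 22.572 (in km·g cm⁻³).
e = (32.8 − 11.37) − (92.2008 − 22.572) / 3.292 = 0.279 km.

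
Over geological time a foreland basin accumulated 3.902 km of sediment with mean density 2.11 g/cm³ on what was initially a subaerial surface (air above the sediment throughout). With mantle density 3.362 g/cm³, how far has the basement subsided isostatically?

2.45 km

Subaerial load: s = t ρ_sed / ρ_m = 3.902 km × 2.11/3.362 = 2.45 km.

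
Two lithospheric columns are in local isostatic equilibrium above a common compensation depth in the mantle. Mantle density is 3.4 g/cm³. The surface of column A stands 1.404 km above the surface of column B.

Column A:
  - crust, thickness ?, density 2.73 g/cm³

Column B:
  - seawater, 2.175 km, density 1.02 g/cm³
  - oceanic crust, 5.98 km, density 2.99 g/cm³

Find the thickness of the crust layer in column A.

Take the compensation level at the base of the deeper column (depth z_c below the surface of column A) and equate Σ ρ_i t_i down to z_c; mantle fills any gap and the z_c terms cancel.
Column A: x×2.73 + (z_c − 0 − x)×3.4
Column B: 1.404×0 + 2.175×1.02 + 5.98×2.99 + (z_c − 1.404 − 8.155)×3.4
The z_c×3.4 term appears on both sides and cancels. Collect the known terms of each column as K = Σ(ρt)_known − 3.4 × (depth of known layers): K_A = 0 − 3.4×0 = 0; K_B = 20.0987 − 3.4×(1.404 + 8.155) = −12.4019.
Balance: K_A − x×(3.4 − 2.73) = K_B, so x = (K_A − K_B)/(3.4 − 2.73) = 12.4019/0.67 = 18.5 km.

18.5 km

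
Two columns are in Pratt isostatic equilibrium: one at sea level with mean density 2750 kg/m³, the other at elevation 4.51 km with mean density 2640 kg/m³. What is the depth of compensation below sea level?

ρ_ref D = ρ (D + h) → D (ρ_ref − ρ) = ρ h.
D = ρ h/(ρ_ref − ρ) = 2640 × 4.51 km/(2750 − 2640) = 108 km.

108 km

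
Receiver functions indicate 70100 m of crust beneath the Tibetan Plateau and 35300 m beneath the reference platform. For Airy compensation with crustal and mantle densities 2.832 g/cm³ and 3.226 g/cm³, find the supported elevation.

Excess crust Δ = 70100 m − 35300 m = 34800 m, split between elevation h and root r with h + r = Δ.
Airy balance ρ_c h = (ρ_m − ρ_c) r gives r = h ρ_c/(ρ_m − ρ_c), so h (1 + ρ_c/(ρ_m − ρ_c)) = Δ, i.e. h = Δ (ρ_m − ρ_c)/ρ_m.
h = 34800 m × 0.394/3.226 = 4250 m.

4250 m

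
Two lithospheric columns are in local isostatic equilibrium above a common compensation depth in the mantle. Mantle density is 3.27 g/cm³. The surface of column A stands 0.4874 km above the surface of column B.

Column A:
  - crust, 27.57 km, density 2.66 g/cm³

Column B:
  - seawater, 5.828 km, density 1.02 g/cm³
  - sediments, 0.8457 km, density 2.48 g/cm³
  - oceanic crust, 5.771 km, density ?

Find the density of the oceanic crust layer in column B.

3.02 g/cm³

Take the compensation level at the base of the deeper column (depth z_c below the surface of column A) and equate Σ ρ_i t_i down to z_c; mantle fills any gap and the z_c terms cancel.
Column A: 27.57×2.66 + (z_c − 27.57)×3.27
Column B: 0.4874×0 + 5.828×1.02 + 0.8457×2.48 + 5.771×ρ + (z_c − 0.4874 − 12.4447)×3.27
The z_c×3.27 term appears on both sides and cancels. Collect the known terms of each column as K = Σ(ρt)_known − 3.27 × (depth of known layers): K_A = 73.3362 − 3.27×27.57 = −16.8177; K_B = 8.041896 − 3.27×(0.4874 + 12.4447) = −34.246071.
Balance: K_A = K_B + 5.771×ρ, so ρ = (K_A − K_B)/5.771 = 17.4284/5.771 = 3.02 g/cm³.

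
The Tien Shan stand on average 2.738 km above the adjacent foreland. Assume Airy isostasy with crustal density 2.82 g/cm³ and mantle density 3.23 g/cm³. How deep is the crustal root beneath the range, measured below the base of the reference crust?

By Archimedes' principle applied to the lithosphere: the weight of the topography is balanced by the buoyancy of the root, ρ_c h = (ρ_m − ρ_c) r.
r = h · ρ_c / (ρ_m − ρ_c) = 2.738 km × 2.82 / (3.23 − 2.82) = 18.8 km.

18.8 km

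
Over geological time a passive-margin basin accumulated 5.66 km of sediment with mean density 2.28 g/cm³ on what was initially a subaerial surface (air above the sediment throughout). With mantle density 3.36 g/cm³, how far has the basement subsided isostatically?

Subaerial load: s = t ρ_sed / ρ_m = 5.66 km × 2.28/3.36 = 3.84 km.

3.84 km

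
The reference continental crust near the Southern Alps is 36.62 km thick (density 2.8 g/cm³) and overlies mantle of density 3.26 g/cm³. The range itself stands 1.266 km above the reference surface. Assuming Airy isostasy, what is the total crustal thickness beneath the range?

45.6 km

Root depth r = h ρ_c / (ρ_m − ρ_c) = 1.266 km × 2.8 / 0.46 = 7.706 km.
Total thickness = T + h + r = 36.62 km + 1.266 km + 7.706 km = 45.6 km.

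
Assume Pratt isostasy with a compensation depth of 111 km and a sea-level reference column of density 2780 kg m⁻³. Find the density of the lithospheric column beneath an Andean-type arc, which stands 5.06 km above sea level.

Pratt balance: ρ_ref D = ρ (D + h).
ρ = ρ_ref D/(D + h) = 2780 × 111 km/(111 km + 5.06 km) = 2660 kg m⁻³.

2660 kg m⁻³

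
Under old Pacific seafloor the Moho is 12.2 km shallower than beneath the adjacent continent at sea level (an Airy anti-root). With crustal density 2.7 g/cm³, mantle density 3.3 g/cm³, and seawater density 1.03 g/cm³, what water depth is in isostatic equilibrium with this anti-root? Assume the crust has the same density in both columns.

Replacing a thickness d of crust by seawater at the top must be balanced by replacing crust with mantle at the base: d (ρ_c − ρ_w) = a (ρ_m − ρ_c).
d = a (ρ_m − ρ_c)/(ρ_c − ρ_w) = 12.2 km × 0.6/1.67 = 4.38 km.

4.38 km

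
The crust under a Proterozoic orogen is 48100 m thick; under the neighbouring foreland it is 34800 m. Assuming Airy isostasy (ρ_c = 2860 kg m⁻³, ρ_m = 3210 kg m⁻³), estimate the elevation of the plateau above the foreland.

1450 m

Excess crust Δ = 48100 m − 34800 m = 13300 m, split between elevation h and root r with h + r = Δ.
Airy balance ρ_c h = (ρ_m − ρ_c) r gives r = h ρ_c/(ρ_m − ρ_c), so h (1 + ρ_c/(ρ_m − ρ_c)) = Δ, i.e. h = Δ (ρ_m − ρ_c)/ρ_m.
h = 13300 m × 350/3210 = 1450 m.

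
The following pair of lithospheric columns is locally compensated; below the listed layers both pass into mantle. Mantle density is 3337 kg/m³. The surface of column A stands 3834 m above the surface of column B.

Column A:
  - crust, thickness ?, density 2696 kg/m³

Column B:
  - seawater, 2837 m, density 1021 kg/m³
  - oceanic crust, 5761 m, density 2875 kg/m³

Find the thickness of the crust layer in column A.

Take the compensation level at the base of the deeper column (depth z_c below the surface of column A) and equate Σ ρ_i t_i down to z_c; mantle fills any gap and the z_c terms cancel.
Column A: x×2696 + (z_c − 0 − x)×3337
Column B: 3834×0 + 2837×1021 + 5761×2875 + (z_c − 3834 − 8598)×3337
The z_c×3337 term appears on both sides and cancels. Collect the known terms of each column as K = Σ(ρt)_known − 3337 × (depth of known layers): K_A = 0 − 3337×0 = 0; K_B = 19459452 − 3337×(3834 + 8598) = −22026132.
Balance: K_A − x×(3337 − 2696) = K_B, so x = (K_A − K_B)/(3337 − 2696) = 22026100/641 = 34400 m.

34400 m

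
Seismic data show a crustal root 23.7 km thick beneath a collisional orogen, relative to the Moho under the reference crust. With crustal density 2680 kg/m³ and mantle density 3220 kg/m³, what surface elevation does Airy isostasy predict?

4.78 km

Equating mass per unit area of the two columns: ρ_c h = (ρ_m − ρ_c) r.
h = r (ρ_m − ρ_c) / ρ_c = 23.7 km × (3220 − 2680) / 2680 = 4.78 km.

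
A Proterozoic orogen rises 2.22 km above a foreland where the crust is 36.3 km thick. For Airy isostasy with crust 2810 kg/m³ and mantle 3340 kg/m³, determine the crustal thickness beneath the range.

Root depth r = h ρ_c / (ρ_m − ρ_c) = 2.22 km × 2810 / 530 = 11.77 km.
Total thickness = T + h + r = 36.3 km + 2.22 km + 11.77 km = 50.3 km.

50.3 km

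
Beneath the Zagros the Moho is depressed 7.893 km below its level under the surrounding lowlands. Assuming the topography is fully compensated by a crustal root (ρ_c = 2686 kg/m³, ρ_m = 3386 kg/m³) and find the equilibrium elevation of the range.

In Airy isostatic equilibrium: ρ_c h = (ρ_m − ρ_c) r.
h = r (ρ_m − ρ_c) / ρ_c = 7.893 km × (3386 − 2686) / 2686 = 2.06 km.

2.06 km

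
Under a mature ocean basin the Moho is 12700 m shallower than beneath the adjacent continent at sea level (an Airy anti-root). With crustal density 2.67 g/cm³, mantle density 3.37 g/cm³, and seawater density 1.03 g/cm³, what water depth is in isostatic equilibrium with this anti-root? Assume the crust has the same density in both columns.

Replacing a thickness d of crust by seawater at the top must be balanced by replacing crust with mantle at the base: d (ρ_c − ρ_w) = a (ρ_m − ρ_c).
d = a (ρ_m − ρ_c)/(ρ_c − ρ_w) = 12700 m × 0.7/1.64 = 5420 m.

5420 m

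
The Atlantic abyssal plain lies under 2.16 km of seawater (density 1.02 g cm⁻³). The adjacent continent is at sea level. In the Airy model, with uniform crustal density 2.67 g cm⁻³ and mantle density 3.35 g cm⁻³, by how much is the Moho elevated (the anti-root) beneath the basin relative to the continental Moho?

Balancing pressure at the compensation depth: replacing crust with seawater at the top is compensated by replacing crust with mantle at the base: d (ρ_c − ρ_w) = a (ρ_m − ρ_c).
a = d (ρ_c − ρ_w)/(ρ_m − ρ_c) = 2.16 km × 1.65/0.68 = 5.24 km.

5.24 km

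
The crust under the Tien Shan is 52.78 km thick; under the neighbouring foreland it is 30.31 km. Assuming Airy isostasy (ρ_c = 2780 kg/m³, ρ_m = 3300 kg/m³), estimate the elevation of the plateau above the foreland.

3.54 km

Excess crust Δ = 52.78 km − 30.31 km = 22.47 km, split between elevation h and root r with h + r = Δ.
Airy balance ρ_c h = (ρ_m − ρ_c) r gives r = h ρ_c/(ρ_m − ρ_c), so h (1 + ρ_c/(ρ_m − ρ_c)) = Δ, i.e. h = Δ (ρ_m − ρ_c)/ρ_m.
h = 22.47 km × 520/3300 = 3.54 km.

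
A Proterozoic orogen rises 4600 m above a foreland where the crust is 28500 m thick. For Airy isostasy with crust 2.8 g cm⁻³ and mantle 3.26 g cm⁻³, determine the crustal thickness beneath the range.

61100 m

Root depth r = h ρ_c / (ρ_m − ρ_c) = 4600 m × 2.8 / 0.46 = 28000 m.
Total thickness = T + h + r = 28500 m + 4600 m + 28000 m = 61100 m.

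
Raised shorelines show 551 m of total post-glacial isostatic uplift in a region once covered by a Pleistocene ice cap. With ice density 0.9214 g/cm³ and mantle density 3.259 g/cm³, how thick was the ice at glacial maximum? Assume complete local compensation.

u = t ρ_ice/ρ_m → t = u ρ_m/ρ_ice = 551 m × 3.259/0.9214 = 1950 m.

1950 m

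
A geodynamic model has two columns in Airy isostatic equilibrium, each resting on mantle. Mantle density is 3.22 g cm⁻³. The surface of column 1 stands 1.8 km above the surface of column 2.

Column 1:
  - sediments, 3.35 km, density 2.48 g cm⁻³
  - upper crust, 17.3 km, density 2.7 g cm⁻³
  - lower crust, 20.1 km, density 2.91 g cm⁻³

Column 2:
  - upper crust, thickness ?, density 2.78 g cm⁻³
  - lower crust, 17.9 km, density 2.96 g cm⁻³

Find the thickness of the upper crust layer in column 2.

16.5 km

Take the compensation level at the base of the deeper column (depth z_c below the surface of column 1) and equate Σ ρ_i t_i down to z_c; mantle fills any gap and the z_c terms cancel.
Column 1: 3.35×2.48 + 17.3×2.7 + 20.1×2.91 + (z_c − 40.75)×3.22
Column 2: 1.8×0 + x×2.78 + 17.9×2.96 + (z_c − 1.8 − 17.9 − x)×3.22
The z_c×3.22 term appears on both sides and cancels. Collect the known terms of each column as K = Σ(ρt)_known − 3.22 × (depth of known layers): K_1 = 113.509 − 3.22×40.75 = −17.706; K_2 = 52.984 − 3.22×(1.8 + 17.9) = −10.45.
Balance: K_1 = K_2 − x×(3.22 − 2.78), so x = (K_2 − K_1)/(3.22 − 2.78) = 7.256/0.44 = 16.5 km.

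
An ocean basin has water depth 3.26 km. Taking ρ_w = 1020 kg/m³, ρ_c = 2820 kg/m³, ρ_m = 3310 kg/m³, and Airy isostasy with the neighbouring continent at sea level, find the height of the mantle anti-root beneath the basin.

Balancing pressure at the compensation depth: replacing crust with seawater at the top is compensated by replacing crust with mantle at the base: d (ρ_c − ρ_w) = a (ρ_m − ρ_c).
a = d (ρ_c − ρ_w)/(ρ_m − ρ_c) = 3.26 km × 1800/490 = 12 km.

12 km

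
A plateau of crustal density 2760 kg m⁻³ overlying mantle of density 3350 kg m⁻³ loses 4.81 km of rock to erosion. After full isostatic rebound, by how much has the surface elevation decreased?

0.847 km

Rebound u = e ρ_c/ρ_m = 4.81 km × 2760/3350 = 3.963 km.
Net surface drop = e − u = 4.81 km − 3.963 km = e (ρ_m − ρ_c)/ρ_m = 0.847 km.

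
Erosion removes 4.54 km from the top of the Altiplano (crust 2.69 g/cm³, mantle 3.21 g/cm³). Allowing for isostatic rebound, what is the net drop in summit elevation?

Rebound u = e ρ_c/ρ_m = 4.54 km × 2.69/3.21 = 3.805 km.
Net surface drop = e − u = 4.54 km − 3.805 km = e (ρ_m − ρ_c)/ρ_m = 0.735 km.

0.735 km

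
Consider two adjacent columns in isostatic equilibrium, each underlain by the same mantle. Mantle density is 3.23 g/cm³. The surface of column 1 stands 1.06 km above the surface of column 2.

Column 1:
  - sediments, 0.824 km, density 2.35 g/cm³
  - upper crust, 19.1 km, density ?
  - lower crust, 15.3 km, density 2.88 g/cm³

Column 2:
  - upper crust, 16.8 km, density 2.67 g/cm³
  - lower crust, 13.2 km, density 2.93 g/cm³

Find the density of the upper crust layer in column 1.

2.67 g/cm³

Take the compensation level at the base of the deeper column (depth z_c below the surface of column 1) and equate Σ ρ_i t_i down to z_c; mantle fills any gap and the z_c terms cancel.
Column 1: 0.824×2.35 + 19.1×ρ + 15.3×2.88 + (z_c − 35.224)×3.23
Column 2: 1.06×0 + 16.8×2.67 + 13.2×2.93 + (z_c − 1.06 − 30)×3.23
The z_c×3.23 term appears on both sides and cancels. Collect the known terms of each column as K = Σ(ρt)_known − 3.23 × (depth of known layers): K_1 = 46.0004 − 3.23×35.224 = −67.77312; K_2 = 83.532 − 3.23×(1.06 + 30) = −16.7918.
Balance: K_1 + 19.1×ρ = K_2, so ρ = (K_2 − K_1)/19.1 = 50.9813/19.1 = 2.67 g/cm³.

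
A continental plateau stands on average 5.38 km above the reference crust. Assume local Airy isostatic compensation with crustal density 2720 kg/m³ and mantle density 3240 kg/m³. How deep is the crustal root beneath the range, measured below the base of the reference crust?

By Archimedes' principle applied to the lithosphere: the weight of the topography is balanced by the buoyancy of the root, ρ_c h = (ρ_m − ρ_c) r.
r = h · ρ_c / (ρ_m − ρ_c) = 5.38 km × 2720 / (3240 − 2720) = 28.1 km.

28.1 km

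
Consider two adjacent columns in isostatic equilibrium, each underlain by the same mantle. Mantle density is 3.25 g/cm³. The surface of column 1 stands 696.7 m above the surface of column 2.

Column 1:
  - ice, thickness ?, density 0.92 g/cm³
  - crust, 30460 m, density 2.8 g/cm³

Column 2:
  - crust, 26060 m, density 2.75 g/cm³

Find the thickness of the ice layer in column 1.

Take the compensation level at the base of the deeper column (depth z_c below the surface of column 1) and equate Σ ρ_i t_i down to z_c; mantle fills any gap and the z_c terms cancel.
Column 1: x×0.92 + 30460×2.8 + (z_c − 30460 − x)×3.25
Column 2: 696.7×0 + 26060×2.75 + (z_c − 696.7 − 26060)×3.25
The z_c×3.25 term appears on both sides and cancels. Collect the known terms of each column as K = Σ(ρt)_known − 3.25 × (depth of known layers): K_1 = 85288 − 3.25×30460 = −13707; K_2 = 71665 − 3.25×(696.7 + 26060) = −15294.275.
Balance: K_1 − x×(3.25 − 0.92) = K_2, so x = (K_1 − K_2)/(3.25 − 0.92) = 1587.28/2.33 = 681 m.

681 m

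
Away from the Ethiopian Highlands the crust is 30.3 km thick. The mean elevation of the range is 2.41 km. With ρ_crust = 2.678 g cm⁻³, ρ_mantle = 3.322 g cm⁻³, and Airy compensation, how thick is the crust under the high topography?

Root depth r = h ρ_c / (ρ_m − ρ_c) = 2.41 km × 2.678 / 0.644 = 10.02 km.
Total thickness = T + h + r = 30.3 km + 2.41 km + 10.02 km = 42.7 km.

42.7 km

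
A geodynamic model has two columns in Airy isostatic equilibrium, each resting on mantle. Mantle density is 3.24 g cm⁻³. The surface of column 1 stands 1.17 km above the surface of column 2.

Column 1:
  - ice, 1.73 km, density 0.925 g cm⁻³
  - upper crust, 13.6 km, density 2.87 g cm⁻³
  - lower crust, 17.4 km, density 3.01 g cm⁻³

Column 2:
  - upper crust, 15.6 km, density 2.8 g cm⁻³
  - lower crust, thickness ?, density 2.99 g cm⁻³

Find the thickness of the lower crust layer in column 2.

9.54 km

Take the compensation level at the base of the deeper column (depth z_c below the surface of column 1) and equate Σ ρ_i t_i down to z_c; mantle fills any gap and the z_c terms cancel.
Column 1: 1.73×0.925 + 13.6×2.87 + 17.4×3.01 + (z_c − 32.73)×3.24
Column 2: 1.17×0 + 15.6×2.8 + x×2.99 + (z_c − 1.17 − 15.6 − x)×3.24
The z_c×3.24 term appears on both sides and cancels. Collect the known terms of each column as K = Σ(ρt)_known − 3.24 × (depth of known layers): K_1 = 93.00625 − 3.24×32.73 = −13.03895; K_2 = 43.68 − 3.24×(1.17 + 15.6) = −10.6548.
Balance: K_1 = K_2 − x×(3.24 − 2.99), so x = (K_2 − K_1)/(3.24 − 2.99) = 2.38415/0.25 = 9.54 km.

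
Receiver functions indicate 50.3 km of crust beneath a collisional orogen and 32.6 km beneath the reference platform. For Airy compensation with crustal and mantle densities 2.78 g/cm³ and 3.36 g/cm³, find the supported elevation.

Excess crust Δ = 50.3 km − 32.6 km = 17.7 km, split between elevation h and root r with h + r = Δ.
Airy balance ρ_c h = (ρ_m − ρ_c) r gives r = h ρ_c/(ρ_m − ρ_c), so h (1 + ρ_c/(ρ_m − ρ_c)) = Δ, i.e. h = Δ (ρ_m − ρ_c)/ρ_m.
h = 17.7 km × 0.58/3.36 = 3.06 km.

3.06 km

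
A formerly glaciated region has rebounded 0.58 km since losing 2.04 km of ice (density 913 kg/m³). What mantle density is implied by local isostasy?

3210 kg/m³

ρ_m = ρ_ice t / u = 913 × 2.04 km/0.58 km = 3210 kg/m³.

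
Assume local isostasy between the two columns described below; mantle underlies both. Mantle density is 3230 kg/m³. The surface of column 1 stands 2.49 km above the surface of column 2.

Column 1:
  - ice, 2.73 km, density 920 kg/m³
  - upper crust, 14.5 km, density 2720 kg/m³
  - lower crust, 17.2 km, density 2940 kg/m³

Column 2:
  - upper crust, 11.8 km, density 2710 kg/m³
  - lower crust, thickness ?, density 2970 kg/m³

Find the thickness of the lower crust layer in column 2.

17.3 km

Take the compensation level at the base of the deeper column (depth z_c below the surface of column 1) and equate Σ ρ_i t_i down to z_c; mantle fills any gap and the z_c terms cancel.
Column 1: 2.73×920 + 14.5×2720 + 17.2×2940 + (z_c − 34.43)×3230
Column 2: 2.49×0 + 11.8×2710 + x×2970 + (z_c − 2.49 − 11.8 − x)×3230
The z_c×3230 term appears on both sides and cancels. Collect the known terms of each column as K = Σ(ρt)_known − 3230 × (depth of known layers): K_1 = 92519.6 − 3230×34.43 = −18689.3; K_2 = 31978 − 3230×(2.49 + 11.8) = −14178.7.
Balance: K_1 = K_2 − x×(3230 − 2970), so x = (K_2 − K_1)/(3230 − 2970) = 4510.6/260 = 17.3 km.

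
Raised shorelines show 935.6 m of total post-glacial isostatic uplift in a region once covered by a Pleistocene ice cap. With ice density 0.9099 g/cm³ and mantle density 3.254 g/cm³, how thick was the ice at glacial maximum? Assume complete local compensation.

u = t ρ_ice/ρ_m → t = u ρ_m/ρ_ice = 935.6 m × 3.254/0.9099 = 3350 m.

3350 m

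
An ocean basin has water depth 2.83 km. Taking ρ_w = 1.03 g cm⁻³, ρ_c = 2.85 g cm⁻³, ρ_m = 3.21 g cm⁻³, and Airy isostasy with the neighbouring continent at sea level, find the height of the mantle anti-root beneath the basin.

14.3 km

By Archimedes' principle applied to the lithosphere: replacing crust with seawater at the top is compensated by replacing crust with mantle at the base: d (ρ_c − ρ_w) = a (ρ_m − ρ_c).
a = d (ρ_c − ρ_w)/(ρ_m − ρ_c) = 2.83 km × 1.82/0.36 = 14.3 km.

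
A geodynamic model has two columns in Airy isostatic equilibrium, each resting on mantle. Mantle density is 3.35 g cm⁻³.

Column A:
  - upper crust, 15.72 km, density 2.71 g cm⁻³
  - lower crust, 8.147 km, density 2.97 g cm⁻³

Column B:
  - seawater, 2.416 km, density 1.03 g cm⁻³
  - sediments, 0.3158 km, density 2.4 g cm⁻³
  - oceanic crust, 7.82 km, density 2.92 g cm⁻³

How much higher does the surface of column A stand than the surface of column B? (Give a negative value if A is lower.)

1.16 km

For any compensation level in the mantle, the mantle terms cancel and isostasy reduces to e = (Σt_A − Σt_B) − (Σ(ρt)_A − Σ(ρt)_B) / ρ_m.
Σt_A = 23.867 km; Σt_B = 10.5518 km; Σ(ρt)_A = 66.79779; Σ(ρt)_B = 26.0808 (in km·g cm⁻³).
e = (23.867 − 10.5518) − (66.79779 − 26.0808) / 3.35 = 1.16 km.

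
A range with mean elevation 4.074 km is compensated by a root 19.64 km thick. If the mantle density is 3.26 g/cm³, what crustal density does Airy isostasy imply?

2.7 g/cm³

ρ_c h = (ρ_m − ρ_c) r → ρ_c (h + r) = ρ_m r → ρ_c = ρ_m r / (h + r).
ρ_c = 3.26 × 19.64 km / (4.074 km + 19.64 km) = 2.7 g/cm³.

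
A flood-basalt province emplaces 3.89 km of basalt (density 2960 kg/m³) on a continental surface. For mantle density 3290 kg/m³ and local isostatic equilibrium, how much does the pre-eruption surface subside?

Subaerial loading: s = t ρ_load / ρ_m.
s = 3.89 km × 2960/3290 = 3.5 km.

3.5 km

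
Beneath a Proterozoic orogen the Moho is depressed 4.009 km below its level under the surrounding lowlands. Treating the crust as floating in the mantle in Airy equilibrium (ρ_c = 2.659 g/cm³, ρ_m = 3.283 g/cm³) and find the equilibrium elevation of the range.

0.941 km

Equating mass per unit area of the two columns: ρ_c h = (ρ_m − ρ_c) r.
h = r (ρ_m − ρ_c) / ρ_c = 4.009 km × (3.283 − 2.659) / 2.659 = 0.941 km.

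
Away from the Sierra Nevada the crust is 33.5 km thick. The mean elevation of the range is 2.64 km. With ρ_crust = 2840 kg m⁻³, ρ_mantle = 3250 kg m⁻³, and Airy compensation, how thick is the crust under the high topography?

54.4 km

Root depth r = h ρ_c / (ρ_m − ρ_c) = 2.64 km × 2840 / 410 = 18.29 km.
Total thickness = T + h + r = 33.5 km + 2.64 km + 18.29 km = 54.4 km.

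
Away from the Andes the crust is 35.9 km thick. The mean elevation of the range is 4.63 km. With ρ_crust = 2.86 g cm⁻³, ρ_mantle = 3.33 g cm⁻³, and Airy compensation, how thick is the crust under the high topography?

Root depth r = h ρ_c / (ρ_m − ρ_c) = 4.63 km × 2.86 / 0.47 = 28.17 km.
Total thickness = T + h + r = 35.9 km + 4.63 km + 28.17 km = 68.7 km.

68.7 km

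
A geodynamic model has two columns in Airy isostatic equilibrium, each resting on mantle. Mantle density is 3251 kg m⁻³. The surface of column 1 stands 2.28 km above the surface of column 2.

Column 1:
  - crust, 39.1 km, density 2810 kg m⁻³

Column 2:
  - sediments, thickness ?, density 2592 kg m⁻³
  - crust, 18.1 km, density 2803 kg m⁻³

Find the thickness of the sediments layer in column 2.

Take the compensation level at the base of the deeper column (depth z_c below the surface of column 1) and equate Σ ρ_i t_i down to z_c; mantle fills any gap and the z_c terms cancel.
Column 1: 39.1×2810 + (z_c − 39.1)×3251
Column 2: 2.28×0 + x×2592 + 18.1×2803 + (z_c − 2.28 − 18.1 − x)×3251
The z_c×3251 term appears on both sides and cancels. Collect the known terms of each column as K = Σ(ρt)_known − 3251 × (depth of known layers): K_1 = 109871 − 3251×39.1 = −17243.1; K_2 = 50734.3 − 3251×(2.28 + 18.1) = −15521.08.
Balance: K_1 = K_2 − x×(3251 − 2592), so x = (K_2 − K_1)/(3251 − 2592) = 1722.02/659 = 2.61 km.

2.61 km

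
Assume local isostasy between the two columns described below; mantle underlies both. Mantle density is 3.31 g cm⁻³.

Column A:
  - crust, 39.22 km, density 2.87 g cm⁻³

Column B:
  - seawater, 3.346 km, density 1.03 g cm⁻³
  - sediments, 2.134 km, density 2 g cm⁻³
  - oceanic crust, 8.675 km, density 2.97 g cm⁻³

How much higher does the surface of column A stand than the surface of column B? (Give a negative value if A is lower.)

For any compensation level in the mantle, the mantle terms cancel and isostasy reduces to e = (Σt_A − Σt_B) − (Σ(ρt)_A − Σ(ρt)_B) / ρ_m.
Σt_A = 39.22 km; Σt_B = 14.155 km; Σ(ρt)_A = 112.5614; Σ(ρt)_B = 33.47913 (in km·g cm⁻³).
e = (39.22 − 14.155) − (112.5614 − 33.47913) / 3.31 = 1.17 km.

1.17 km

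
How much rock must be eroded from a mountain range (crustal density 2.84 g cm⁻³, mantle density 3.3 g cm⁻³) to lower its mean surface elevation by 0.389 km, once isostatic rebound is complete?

Net drop Δ = e − u = e − e ρ_c/ρ_m = e (ρ_m − ρ_c)/ρ_m.
e = Δ ρ_m/(ρ_m − ρ_c) = 0.389 km × 3.3/0.46 = 2.79 km.

2.79 km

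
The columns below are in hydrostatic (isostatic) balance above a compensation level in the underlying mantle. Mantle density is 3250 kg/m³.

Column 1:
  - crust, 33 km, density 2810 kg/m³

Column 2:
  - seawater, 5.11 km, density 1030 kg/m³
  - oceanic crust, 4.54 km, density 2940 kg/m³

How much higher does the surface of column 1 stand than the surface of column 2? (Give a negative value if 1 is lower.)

For any compensation level in the mantle, the mantle terms cancel and isostasy reduces to e = (Σt_1 − Σt_2) − (Σ(ρt)_1 − Σ(ρt)_2) / ρ_m.
Σt_1 = 33 km; Σt_2 = 9.65 km; Σ(ρt)_1 = 92730; Σ(ρt)_2 = 18610.9 (in km·kg/m³).
e = (33 − 9.65) − (92730 − 18610.9) / 3250 = 0.544 km.

0.544 km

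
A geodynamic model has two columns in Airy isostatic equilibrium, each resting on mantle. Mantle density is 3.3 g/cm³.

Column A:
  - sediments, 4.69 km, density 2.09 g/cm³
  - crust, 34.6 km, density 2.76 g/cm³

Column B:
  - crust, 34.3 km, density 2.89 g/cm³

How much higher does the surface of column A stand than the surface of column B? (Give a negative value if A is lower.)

For any compensation level in the mantle, the mantle terms cancel and isostasy reduces to e = (Σt_A − Σt_B) − (Σ(ρt)_A − Σ(ρt)_B) / ρ_m.
Σt_A = 39.29 km; Σt_B = 34.3 km; Σ(ρt)_A = 105.2981; Σ(ρt)_B = 99.127 (in km·g/cm³).
e = (39.29 − 34.3) − (105.2981 − 99.127) / 3.3 = 3.12 km.

3.12 km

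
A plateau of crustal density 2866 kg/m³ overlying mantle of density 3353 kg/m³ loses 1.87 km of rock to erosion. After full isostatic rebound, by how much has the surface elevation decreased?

0.272 km

Rebound u = e ρ_c/ρ_m = 1.87 km × 2866/3353 = 1.598 km.
Net surface drop = e − u = 1.87 km − 1.598 km = e (ρ_m − ρ_c)/ρ_m = 0.272 km.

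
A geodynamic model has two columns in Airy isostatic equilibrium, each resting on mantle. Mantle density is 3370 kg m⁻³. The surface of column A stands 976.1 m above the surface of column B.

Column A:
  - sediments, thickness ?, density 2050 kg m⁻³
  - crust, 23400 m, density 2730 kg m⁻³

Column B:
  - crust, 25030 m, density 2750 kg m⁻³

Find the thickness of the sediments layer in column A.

2900 m

Take the compensation level at the base of the deeper column (depth z_c below the surface of column A) and equate Σ ρ_i t_i down to z_c; mantle fills any gap and the z_c terms cancel.
Column A: x×2050 + 23400×2730 + (z_c − 23400 − x)×3370
Column B: 976.1×0 + 25030×2750 + (z_c − 976.1 − 25030)×3370
The z_c×3370 term appears on both sides and cancels. Collect the known terms of each column as K = Σ(ρt)_known − 3370 × (depth of known layers): K_A = 63882000 − 3370×23400 = −14976000; K_B = 68832500 − 3370×(976.1 + 25030) = −18808057.
Balance: K_A − x×(3370 − 2050) = K_B, so x = (K_A − K_B)/(3370 − 2050) = 3832060/1320 = 2900 m.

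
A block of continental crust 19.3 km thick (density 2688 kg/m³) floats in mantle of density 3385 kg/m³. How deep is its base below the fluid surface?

Draft d = t ρ_obj/ρ_fluid = 19.3 km × 2688/3385 = 15.3 km.

15.3 km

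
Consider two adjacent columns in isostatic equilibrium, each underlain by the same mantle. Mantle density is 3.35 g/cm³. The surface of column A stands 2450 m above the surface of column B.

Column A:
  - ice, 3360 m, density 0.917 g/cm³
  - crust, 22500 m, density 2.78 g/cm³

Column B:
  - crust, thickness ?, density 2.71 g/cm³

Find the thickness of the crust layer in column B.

Take the compensation level at the base of the deeper column (depth z_c below the surface of column A) and equate Σ ρ_i t_i down to z_c; mantle fills any gap and the z_c terms cancel.
Column A: 3360×0.917 + 22500×2.78 + (z_c − 25860)×3.35
Column B: 2450×0 + x×2.71 + (z_c − 2450 − 0 − x)×3.35
The z_c×3.35 term appears on both sides and cancels. Collect the known terms of each column as K = Σ(ρt)_known − 3.35 × (depth of known layers): K_A = 65631.12 − 3.35×25860 = −20999.88; K_B = 0 − 3.35×(2450 + 0) = −8207.5.
Balance: K_A = K_B − x×(3.35 − 2.71), so x = (K_B − K_A)/(3.35 − 2.71) = 12792.4/0.64 = 20000 m.

20000 m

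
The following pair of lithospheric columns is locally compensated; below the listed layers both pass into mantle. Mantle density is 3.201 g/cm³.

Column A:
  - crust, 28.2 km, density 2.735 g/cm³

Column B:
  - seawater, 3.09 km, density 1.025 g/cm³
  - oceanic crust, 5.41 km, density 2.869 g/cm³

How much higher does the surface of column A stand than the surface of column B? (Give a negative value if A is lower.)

For any compensation level in the mantle, the mantle terms cancel and isostasy reduces to e = (Σt_A − Σt_B) − (Σ(ρt)_A − Σ(ρt)_B) / ρ_m.
Σt_A = 28.2 km; Σt_B = 8.5 km; Σ(ρt)_A = 77.127; Σ(ρt)_B = 18.68854 (in km·g/cm³).
e = (28.2 − 8.5) − (77.127 − 18.68854) / 3.201 = 1.44 km.

1.44 km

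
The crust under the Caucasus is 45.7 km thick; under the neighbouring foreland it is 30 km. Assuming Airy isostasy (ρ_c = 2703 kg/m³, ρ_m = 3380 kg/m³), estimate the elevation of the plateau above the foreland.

3.14 km

Excess crust Δ = 45.7 km − 30 km = 15.7 km, split between elevation h and root r with h + r = Δ.
Airy balance ρ_c h = (ρ_m − ρ_c) r gives r = h ρ_c/(ρ_m − ρ_c), so h (1 + ρ_c/(ρ_m − ρ_c)) = Δ, i.e. h = Δ (ρ_m − ρ_c)/ρ_m.
h = 15.7 km × 677/3380 = 3.14 km.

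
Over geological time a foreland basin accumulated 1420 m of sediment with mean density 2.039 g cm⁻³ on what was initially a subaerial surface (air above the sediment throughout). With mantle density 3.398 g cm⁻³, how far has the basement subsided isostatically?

852 m

Subaerial load: s = t ρ_sed / ρ_m = 1420 m × 2.039/3.398 = 852 m.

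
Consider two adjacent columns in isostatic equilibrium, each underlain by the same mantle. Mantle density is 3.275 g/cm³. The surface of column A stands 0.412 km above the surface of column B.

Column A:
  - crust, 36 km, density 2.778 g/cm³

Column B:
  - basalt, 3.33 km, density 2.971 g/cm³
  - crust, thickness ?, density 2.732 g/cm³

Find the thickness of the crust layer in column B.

28.6 km

Take the compensation level at the base of the deeper column (depth z_c below the surface of column A) and equate Σ ρ_i t_i down to z_c; mantle fills any gap and the z_c terms cancel.
Column A: 36×2.778 + (z_c − 36)×3.275
Column B: 0.412×0 + 3.33×2.971 + x×2.732 + (z_c − 0.412 − 3.33 − x)×3.275
The z_c×3.275 term appears on both sides and cancels. Collect the known terms of each column as K = Σ(ρt)_known − 3.275 × (depth of known layers): K_A = 100.008 − 3.275×36 = −17.892; K_B = 9.89343 − 3.275×(0.412 + 3.33) = −2.36162.
Balance: K_A = K_B − x×(3.275 − 2.732), so x = (K_B − K_A)/(3.275 − 2.732) = 15.5304/0.543 = 28.6 km.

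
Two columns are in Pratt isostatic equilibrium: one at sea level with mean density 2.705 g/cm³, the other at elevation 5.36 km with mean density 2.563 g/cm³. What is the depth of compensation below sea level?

96.7 km

ρ_ref D = ρ (D + h) → D (ρ_ref − ρ) = ρ h.
D = ρ h/(ρ_ref − ρ) = 2.563 × 5.36 km/(2.705 − 2.563) = 96.7 km.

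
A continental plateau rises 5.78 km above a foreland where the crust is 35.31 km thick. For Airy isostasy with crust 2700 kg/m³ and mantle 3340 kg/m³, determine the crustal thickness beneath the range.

Root depth r = h ρ_c / (ρ_m − ρ_c) = 5.78 km × 2700 / 640 = 24.38 km.
Total thickness = T + h + r = 35.31 km + 5.78 km + 24.38 km = 65.5 km.

65.5 km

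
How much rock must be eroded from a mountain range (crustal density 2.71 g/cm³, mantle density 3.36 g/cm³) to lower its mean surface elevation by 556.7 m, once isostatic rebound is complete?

Net drop Δ = e − u = e − e ρ_c/ρ_m = e (ρ_m − ρ_c)/ρ_m.
e = Δ ρ_m/(ρ_m − ρ_c) = 556.7 m × 3.36/0.65 = 2880 m.

2880 m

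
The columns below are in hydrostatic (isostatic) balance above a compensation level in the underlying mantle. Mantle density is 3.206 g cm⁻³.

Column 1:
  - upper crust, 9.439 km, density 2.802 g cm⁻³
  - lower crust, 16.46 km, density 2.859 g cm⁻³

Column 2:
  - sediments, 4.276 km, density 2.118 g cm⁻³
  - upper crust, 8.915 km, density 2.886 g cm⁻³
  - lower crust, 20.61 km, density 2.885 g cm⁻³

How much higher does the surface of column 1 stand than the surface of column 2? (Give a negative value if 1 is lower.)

−1.43 km

For any compensation level in the mantle, the mantle terms cancel and isostasy reduces to e = (Σt_1 − Σt_2) − (Σ(ρt)_1 − Σ(ρt)_2) / ρ_m.
Σt_1 = 25.899 km; Σt_2 = 33.801 km; Σ(ρt)_1 = 73.507218; Σ(ρt)_2 = 94.245108 (in km·g cm⁻³).
e = (25.899 − 33.801) − (73.507218 − 94.245108) / 3.206 = −1.43 km.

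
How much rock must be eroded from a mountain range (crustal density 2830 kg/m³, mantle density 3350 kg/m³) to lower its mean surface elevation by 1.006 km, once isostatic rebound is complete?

6.48 km

Net drop Δ = e − u = e − e ρ_c/ρ_m = e (ρ_m − ρ_c)/ρ_m.
e = Δ ρ_m/(ρ_m − ρ_c) = 1.006 km × 3350/520 = 6.48 km.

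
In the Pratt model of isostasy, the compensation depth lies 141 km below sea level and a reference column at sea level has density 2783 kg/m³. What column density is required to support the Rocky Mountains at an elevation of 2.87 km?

Pratt balance: ρ_ref D = ρ (D + h).
ρ = ρ_ref D/(D + h) = 2783 × 141 km/(141 km + 2.87 km) = 2730 kg/m³.

2730 kg/m³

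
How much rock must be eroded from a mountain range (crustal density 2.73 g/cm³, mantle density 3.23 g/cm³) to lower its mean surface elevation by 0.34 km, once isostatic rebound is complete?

2.2 km

Net drop Δ = e − u = e − e ρ_c/ρ_m = e (ρ_m − ρ_c)/ρ_m.
e = Δ ρ_m/(ρ_m − ρ_c) = 0.34 km × 3.23/0.5 = 2.2 km.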